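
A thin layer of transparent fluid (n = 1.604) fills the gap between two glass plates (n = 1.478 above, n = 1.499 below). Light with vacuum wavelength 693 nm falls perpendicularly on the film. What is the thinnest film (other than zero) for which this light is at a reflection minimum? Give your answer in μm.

At the upper boundary (n = 1.478 to n = 1.604) the reflected ray undergoes a half-wave phase shift.
At the lower boundary (n = 1.604 to n = 1.499) the reflected ray undergoes no phase shift.
Exactly one π shift → a net half-wave offset.
For weak reflection here: 2 n t = m λ.
Minimum nonzero at m = 1: t = λ / (2 n) = 693 / (2 × 1.604) = 216 nm.

0.216 μm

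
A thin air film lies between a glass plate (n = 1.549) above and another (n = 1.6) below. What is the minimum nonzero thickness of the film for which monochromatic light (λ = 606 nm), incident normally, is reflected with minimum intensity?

Top surface (1.549 → 1.0): reflection off a lower-index medium gives no phase shift.
At the lower boundary (n = 1.0 to n = 1.6) the reflected ray undergoes a half-wave phase shift.
Net: one phase inversion between the two reflected rays.
For minimum reflection here: 2 n t = m λ.
Minimum nonzero at m = 1: t = λ / (2 n) = 606 / (2 × 1.0) = 303 nm.

303 nm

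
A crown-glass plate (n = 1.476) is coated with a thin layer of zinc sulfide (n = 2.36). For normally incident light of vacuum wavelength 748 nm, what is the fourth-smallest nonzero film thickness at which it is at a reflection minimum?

634 nm

Ray reflecting at the top interface goes from n = 1.0 toward n = 2.36: a half-wave phase shift.
Ray reflecting at the bottom interface goes from n = 2.36 toward n = 1.476: no phase shift.
Exactly one π shift → a net half-wave offset.
For dark reflection here: 2 n t = m λ.
The fourth-smallest nonzero thickness corresponds to m = 4: t = m λ / (2 n) = 4.00 × 748 / (2 × 2.36) = 634 nm.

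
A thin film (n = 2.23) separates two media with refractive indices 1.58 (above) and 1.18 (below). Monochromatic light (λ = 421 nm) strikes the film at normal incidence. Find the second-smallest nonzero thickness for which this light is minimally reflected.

189 nm

Ray reflecting at the top interface goes from n = 1.58 toward n = 2.23: a half-wave phase shift.
At the lower boundary (n = 2.23 to n = 1.18) the reflected ray undergoes no phase shift.
Net: one phase inversion between the two reflected rays.
For minimum reflection here: 2 n t = m λ.
The second-smallest nonzero thickness corresponds to m = 2: t = m λ / (2 n) = 2.00 × 421 / (2 × 2.23) = 189 nm.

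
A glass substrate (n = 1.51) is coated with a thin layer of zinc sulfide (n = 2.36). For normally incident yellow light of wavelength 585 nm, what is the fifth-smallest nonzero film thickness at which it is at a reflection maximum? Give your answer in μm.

Ray reflecting at the top interface goes from n = 1.0 toward n = 2.36: a half-wave phase shift.
At the lower boundary (n = 2.36 to n = 1.51) the reflected ray undergoes no phase shift.
Net: one phase inversion between the two reflected rays.
So the condition for constructive reflection is 2 n t = (m + ½) λ.
The fifth-smallest nonzero thickness corresponds to m = 4: t = (m + ½) λ / (2 n) = 4.50 × 585 / (2 × 2.36) = 558 nm.

0.558 μm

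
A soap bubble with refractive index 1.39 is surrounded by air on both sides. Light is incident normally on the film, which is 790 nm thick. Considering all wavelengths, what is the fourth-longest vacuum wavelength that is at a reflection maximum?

At the upper boundary (n = 1.0 to n = 1.39) the reflected ray undergoes a half-wave phase shift.
Bottom surface (1.39 → 1.0): reflection off a lower-index medium gives no phase shift.
Exactly one π shift → a net half-wave offset.
For bright reflection here: 2 n t = (m + ½) λ.
λ = 2 n t / (m + ½). The fourth-longest wavelength is m = 3: λ = 2 × 1.39 × 790 / 3.50 = 627 nm.

627 nm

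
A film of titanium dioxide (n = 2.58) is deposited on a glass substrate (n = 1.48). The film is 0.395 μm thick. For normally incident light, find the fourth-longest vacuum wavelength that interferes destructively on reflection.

510 nm

At the upper boundary (n = 1.0 to n = 2.58) the reflected ray undergoes a half-wave phase shift.
Ray reflecting at the bottom interface goes from n = 2.58 toward n = 1.48: no phase shift.
Exactly one π shift → a net half-wave offset.
With one net inversion, destructive interference in reflection requires 2 n t = m λ.
λ = 2 n t / m. The fourth-longest wavelength is m = 4: λ = 2 × 2.58 × 395 / 4.00 = 510 nm.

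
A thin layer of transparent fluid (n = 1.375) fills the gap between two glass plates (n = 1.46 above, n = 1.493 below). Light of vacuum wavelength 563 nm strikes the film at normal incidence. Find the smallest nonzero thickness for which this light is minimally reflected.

Ray reflecting at the top interface goes from n = 1.46 toward n = 1.375: no phase shift.
Bottom surface (1.375 → 1.493): reflection off a higher-index medium gives a half-wave phase shift.
Exactly one π shift → a net half-wave offset.
With one net inversion, destructive interference in reflection requires 2 n t = m λ.
The smallest nonzero thickness corresponds to m = 1: t = m λ / (2 n) = 1.00 × 563 / (2 × 1.375) = 205 nm.

205 nm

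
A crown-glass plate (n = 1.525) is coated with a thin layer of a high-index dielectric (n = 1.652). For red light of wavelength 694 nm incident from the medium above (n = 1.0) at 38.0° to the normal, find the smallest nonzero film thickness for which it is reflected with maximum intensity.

At the upper boundary (n = 1.0 to n = 1.652) the reflected ray undergoes a half-wave phase shift.
At the lower boundary (n = 1.652 to n = 1.525) the reflected ray undergoes no phase shift.
Net: one phase inversion between the two reflected rays.
So the condition for constructive reflection is 2 n t cos θ_r = (m + ½) λ.
Snell's law: 1.0 sin 38.0° = 1.652 sin θ_r → sin θ_r = 0.373, cos θ_r = 0.928.
Minimum at m = 0: t = λ / (4 n cos θ_r) = 694 / (4 × 1.652 × 0.928) = 113 nm.

113 nm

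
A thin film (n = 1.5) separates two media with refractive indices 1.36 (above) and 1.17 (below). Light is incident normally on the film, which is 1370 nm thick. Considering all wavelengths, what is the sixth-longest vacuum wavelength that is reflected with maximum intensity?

Ray reflecting at the top interface goes from n = 1.36 toward n = 1.5: a half-wave phase shift.
Bottom surface (1.5 → 1.17): reflection off a lower-index medium gives no phase shift.
Exactly one π shift → a net half-wave offset.
For strong reflection here: 2 n t = (m + ½) λ.
λ = 2 n t / (m + ½). The sixth-longest wavelength is m = 5: λ = 2 × 1.5 × 1370 / 5.50 = 747 nm.

747 nm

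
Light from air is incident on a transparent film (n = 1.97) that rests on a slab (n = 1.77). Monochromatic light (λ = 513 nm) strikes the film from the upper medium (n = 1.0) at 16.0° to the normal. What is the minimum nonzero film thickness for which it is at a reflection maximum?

65.7 nm

Ray reflecting at the top interface goes from n = 1.0 toward n = 1.97: a half-wave phase shift.
Ray reflecting at the bottom interface goes from n = 1.97 toward n = 1.77: no phase shift.
Net: one phase inversion between the two reflected rays.
For strong reflection here: 2 n t cos θ_r = (m + ½) λ.
Snell's law: 1.0 sin 16.0° = 1.97 sin θ_r → sin θ_r = 0.140, cos θ_r = 0.990.
Minimum at m = 0: t = λ / (4 n cos θ_r) = 513 / (4 × 1.97 × 0.990) = 65.7 nm.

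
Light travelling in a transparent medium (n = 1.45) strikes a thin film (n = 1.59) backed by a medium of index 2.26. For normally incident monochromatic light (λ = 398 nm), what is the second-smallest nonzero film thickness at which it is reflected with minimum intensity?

At the upper boundary (n = 1.45 to n = 1.59) the reflected ray undergoes a half-wave phase shift.
Bottom surface (1.59 → 2.26): reflection off a higher-index medium gives a half-wave phase shift.
Net: no relative phase inversion (both shifts match).
With no net inversion, destructive interference in reflection requires 2 n t = (m + ½) λ.
The second-smallest nonzero thickness corresponds to m = 1: t = (m + ½) λ / (2 n) = 1.50 × 398 / (2 × 1.59) = 188 nm.

188 nm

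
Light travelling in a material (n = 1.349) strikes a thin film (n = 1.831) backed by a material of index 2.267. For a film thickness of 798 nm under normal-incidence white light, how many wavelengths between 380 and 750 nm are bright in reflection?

4

At the upper boundary (n = 1.349 to n = 1.831) the reflected ray undergoes a half-wave phase shift.
Ray reflecting at the bottom interface goes from n = 1.831 toward n = 2.267: a half-wave phase shift.
Zero or two π shifts → no net half-wave offset.
For strong reflection here: 2 n t = m λ.
λ = 2 n t / m = 2922 / m nm.
m=3: 974 nm (IR); m=4: 731 nm (visible); m=5: 584 nm (visible); m=6: 487 nm (visible); m=7: 417 nm (visible); m=8: 365 nm (UV).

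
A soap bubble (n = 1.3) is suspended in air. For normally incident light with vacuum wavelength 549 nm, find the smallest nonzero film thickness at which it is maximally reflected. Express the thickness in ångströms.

Ray reflecting at the top interface goes from n = 1.0 toward n = 1.3: a half-wave phase shift.
Ray reflecting at the bottom interface goes from n = 1.3 toward n = 1.0: no phase shift.
Exactly one π shift → a net half-wave offset.
With one net inversion, constructive interference in reflection requires 2 n t = (m + ½) λ.
Minimum at m = 0: t = λ / (4 n) = 549 / (4 × 1.3) = 106 nm.

1056 Å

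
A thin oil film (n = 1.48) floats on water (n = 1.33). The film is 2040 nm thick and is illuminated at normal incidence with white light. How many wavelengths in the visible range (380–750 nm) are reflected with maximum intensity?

Top surface (1.0 → 1.48): reflection off a higher-index medium gives a half-wave phase shift.
At the lower boundary (n = 1.48 to n = 1.33) the reflected ray undergoes no phase shift.
Exactly one π shift → a net half-wave offset.
So the condition for constructive reflection is 2 n t = (m + ½) λ.
λ = 2 n t / (m + ½) = 6038 / (m + ½) nm.
m=7: 805 nm (IR); m=8: 710 nm (visible); m=9: 636 nm (visible); m=10: 575 nm (visible); m=11: 525 nm (visible); m=12: 483 nm (visible); m=13: 447 nm (visible); m=14: 416 nm (visible); m=15: 390 nm (visible); m=16: 366 nm (UV).

8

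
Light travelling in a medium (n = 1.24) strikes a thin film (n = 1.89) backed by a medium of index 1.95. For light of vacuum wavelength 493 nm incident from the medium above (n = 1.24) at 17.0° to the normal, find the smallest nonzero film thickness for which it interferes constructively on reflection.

133 nm

At the upper boundary (n = 1.24 to n = 1.89) the reflected ray undergoes a half-wave phase shift.
At the lower boundary (n = 1.89 to n = 1.95) the reflected ray undergoes a half-wave phase shift.
The two reflections carry the same phase change, so no net offset.
With no net inversion, constructive interference in reflection requires 2 n t cos θ_r = m λ.
Snell's law: 1.24 sin 17.0° = 1.89 sin θ_r → sin θ_r = 0.192, cos θ_r = 0.981.
Minimum nonzero at m = 1: t = λ / (2 n cos θ_r) = 493 / (2 × 1.89 × 0.981) = 133 nm.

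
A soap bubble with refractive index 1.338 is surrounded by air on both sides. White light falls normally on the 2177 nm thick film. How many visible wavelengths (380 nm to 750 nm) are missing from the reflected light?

8

Ray reflecting at the top interface goes from n = 1.0 toward n = 1.338: a half-wave phase shift.
At the lower boundary (n = 1.338 to n = 1.0) the reflected ray undergoes no phase shift.
Net: one phase inversion between the two reflected rays.
For minimum reflection here: 2 n t = m λ.
λ = 2 n t / m = 5826 / m nm.
m=7: 832 nm (IR); m=8: 728 nm (visible); m=9: 647 nm (visible); m=10: 583 nm (visible); m=11: 530 nm (visible); m=12: 485 nm (visible); m=13: 448 nm (visible); m=14: 416 nm (visible); m=15: 388 nm (visible); m=16: 364 nm (UV).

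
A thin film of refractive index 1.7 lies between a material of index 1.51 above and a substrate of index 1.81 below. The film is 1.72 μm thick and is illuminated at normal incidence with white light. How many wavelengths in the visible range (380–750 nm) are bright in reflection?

Top surface (1.51 → 1.7): reflection off a higher-index medium gives a half-wave phase shift.
Bottom surface (1.7 → 1.81): reflection off a higher-index medium gives a half-wave phase shift.
Net: no relative phase inversion (both shifts match).
With no net inversion, constructive interference in reflection requires 2 n t = m λ.
λ = 2 n t / m = 5848 / m nm.
m=7: 835 nm (IR); m=8: 731 nm (visible); m=9: 650 nm (visible); m=10: 585 nm (visible); m=11: 532 nm (visible); m=12: 487 nm (visible); m=13: 450 nm (visible); m=14: 418 nm (visible); m=15: 390 nm (visible); m=16: 366 nm (UV).

8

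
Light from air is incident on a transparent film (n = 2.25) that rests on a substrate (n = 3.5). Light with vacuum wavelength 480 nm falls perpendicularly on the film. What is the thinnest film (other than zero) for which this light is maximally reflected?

At the upper boundary (n = 1.0 to n = 2.25) the reflected ray undergoes a half-wave phase shift.
At the lower boundary (n = 2.25 to n = 3.5) the reflected ray undergoes a half-wave phase shift.
Zero or two π shifts → no net half-wave offset.
So the condition for constructive reflection is 2 n t = m λ.
Minimum nonzero at m = 1: t = λ / (2 n) = 480 / (2 × 2.25) = 107 nm.

107 nm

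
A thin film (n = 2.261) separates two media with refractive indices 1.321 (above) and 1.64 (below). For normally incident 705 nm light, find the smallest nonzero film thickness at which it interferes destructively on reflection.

Top surface (1.321 → 2.261): reflection off a higher-index medium gives a half-wave phase shift.
Bottom surface (2.261 → 1.64): reflection off a lower-index medium gives no phase shift.
Net: one phase inversion between the two reflected rays.
For minimum reflection here: 2 n t = m λ.
Minimum nonzero at m = 1: t = λ / (2 n) = 705 / (2 × 2.261) = 156 nm.

156 nm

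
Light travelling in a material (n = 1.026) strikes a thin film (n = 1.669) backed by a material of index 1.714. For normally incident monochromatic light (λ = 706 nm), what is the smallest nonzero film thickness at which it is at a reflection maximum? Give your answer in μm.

0.212 μm

At the upper boundary (n = 1.026 to n = 1.669) the reflected ray undergoes a half-wave phase shift.
At the lower boundary (n = 1.669 to n = 1.714) the reflected ray undergoes a half-wave phase shift.
Net: no relative phase inversion (both shifts match).
With no net inversion, constructive interference in reflection requires 2 n t = m λ.
The smallest nonzero thickness corresponds to m = 1: t = m λ / (2 n) = 1.00 × 706 / (2 × 1.669) = 212 nm.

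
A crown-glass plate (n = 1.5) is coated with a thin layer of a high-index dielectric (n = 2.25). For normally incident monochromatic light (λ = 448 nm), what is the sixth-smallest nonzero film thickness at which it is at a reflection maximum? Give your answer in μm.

Top surface (1.0 → 2.25): reflection off a higher-index medium gives a half-wave phase shift.
At the lower boundary (n = 2.25 to n = 1.5) the reflected ray undergoes no phase shift.
Exactly one π shift → a net half-wave offset.
So the condition for constructive reflection is 2 n t = (m + ½) λ.
The sixth-smallest nonzero thickness corresponds to m = 5: t = (m + ½) λ / (2 n) = 5.50 × 448 / (2 × 2.25) = 548 nm.

0.548 μm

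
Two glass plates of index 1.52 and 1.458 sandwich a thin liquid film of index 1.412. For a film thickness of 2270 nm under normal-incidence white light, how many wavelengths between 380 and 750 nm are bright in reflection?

At the upper boundary (n = 1.52 to n = 1.412) the reflected ray undergoes no phase shift.
Ray reflecting at the bottom interface goes from n = 1.412 toward n = 1.458: a half-wave phase shift.
The two reflections differ by half a wavelength.
With one net inversion, constructive interference in reflection requires 2 n t = (m + ½) λ.
λ = 2 n t / (m + ½) = 6410 / (m + ½) nm.
m=8: 754 nm (IR); m=9: 675 nm (visible); m=10: 611 nm (visible); m=11: 557 nm (visible); m=12: 513 nm (visible); m=13: 475 nm (visible); m=14: 442 nm (visible); m=15: 414 nm (visible); m=16: 389 nm (visible); m=17: 366 nm (UV).

8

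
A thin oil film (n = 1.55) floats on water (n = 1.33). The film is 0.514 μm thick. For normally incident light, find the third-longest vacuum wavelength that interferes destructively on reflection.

531 nm

Ray reflecting at the top interface goes from n = 1.0 toward n = 1.55: a half-wave phase shift.
Ray reflecting at the bottom interface goes from n = 1.55 toward n = 1.33: no phase shift.
Net: one phase inversion between the two reflected rays.
With one net inversion, destructive interference in reflection requires 2 n t = m λ.
λ = 2 n t / m. The third-longest wavelength is m = 3: λ = 2 × 1.55 × 514 / 3.00 = 531 nm.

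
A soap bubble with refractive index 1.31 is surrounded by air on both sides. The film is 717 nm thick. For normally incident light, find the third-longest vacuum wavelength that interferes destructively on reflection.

626 nm

Top surface (1.0 → 1.31): reflection off a higher-index medium gives a half-wave phase shift.
Bottom surface (1.31 → 1.0): reflection off a lower-index medium gives no phase shift.
Net: one phase inversion between the two reflected rays.
For weak reflection here: 2 n t = m λ.
λ = 2 n t / m. The third-longest wavelength is m = 3: λ = 2 × 1.31 × 717 / 3.00 = 626 nm.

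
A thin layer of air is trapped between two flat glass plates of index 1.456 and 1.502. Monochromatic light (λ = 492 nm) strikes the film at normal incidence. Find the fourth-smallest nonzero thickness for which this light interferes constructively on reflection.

861 nm

At the upper boundary (n = 1.456 to n = 1.0) the reflected ray undergoes no phase shift.
At the lower boundary (n = 1.0 to n = 1.502) the reflected ray undergoes a half-wave phase shift.
Net: one phase inversion between the two reflected rays.
For bright reflection here: 2 n t = (m + ½) λ.
The fourth-smallest nonzero thickness corresponds to m = 3: t = (m + ½) λ / (2 n) = 3.50 × 492 / (2 × 1.0) = 861 nm.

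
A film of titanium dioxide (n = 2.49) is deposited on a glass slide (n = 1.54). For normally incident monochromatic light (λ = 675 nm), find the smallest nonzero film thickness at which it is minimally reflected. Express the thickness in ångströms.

Ray reflecting at the top interface goes from n = 1.0 toward n = 2.49: a half-wave phase shift.
At the lower boundary (n = 2.49 to n = 1.54) the reflected ray undergoes no phase shift.
The two reflections differ by half a wavelength.
For weak reflection here: 2 n t = m λ.
Minimum nonzero at m = 1: t = λ / (2 n) = 675 / (2 × 2.49) = 136 nm.

1355 Å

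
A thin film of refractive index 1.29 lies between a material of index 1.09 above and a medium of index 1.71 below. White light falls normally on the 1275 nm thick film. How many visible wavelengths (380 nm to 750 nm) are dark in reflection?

5

At the upper boundary (n = 1.09 to n = 1.29) the reflected ray undergoes a half-wave phase shift.
Bottom surface (1.29 → 1.71): reflection off a higher-index medium gives a half-wave phase shift.
The two reflections carry the same phase change, so no net offset.
For dark reflection here: 2 n t = (m + ½) λ.
λ = 2 n t / (m + ½) = 3290 / (m + ½) nm.
m=3: 940 nm (IR); m=4: 731 nm (visible); m=5: 598 nm (visible); m=6: 506 nm (visible); m=7: 439 nm (visible); m=8: 387 nm (visible); m=9: 346 nm (UV).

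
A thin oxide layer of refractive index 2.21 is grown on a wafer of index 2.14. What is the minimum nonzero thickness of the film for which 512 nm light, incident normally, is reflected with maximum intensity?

57.9 nm

Ray reflecting at the top interface goes from n = 1.0 toward n = 2.21: a half-wave phase shift.
Bottom surface (2.21 → 2.14): reflection off a lower-index medium gives no phase shift.
Exactly one π shift → a net half-wave offset.
For bright reflection here: 2 n t = (m + ½) λ.
Minimum at m = 0: t = λ / (4 n) = 512 / (4 × 2.21) = 57.9 nm.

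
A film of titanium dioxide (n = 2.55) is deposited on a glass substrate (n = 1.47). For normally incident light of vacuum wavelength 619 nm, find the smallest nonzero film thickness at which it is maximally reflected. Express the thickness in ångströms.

Ray reflecting at the top interface goes from n = 1.0 toward n = 2.55: a half-wave phase shift.
Ray reflecting at the bottom interface goes from n = 2.55 toward n = 1.47: no phase shift.
The two reflections differ by half a wavelength.
With one net inversion, constructive interference in reflection requires 2 n t = (m + ½) λ.
Minimum at m = 0: t = λ / (4 n) = 619 / (4 × 2.55) = 60.7 nm.

607 Å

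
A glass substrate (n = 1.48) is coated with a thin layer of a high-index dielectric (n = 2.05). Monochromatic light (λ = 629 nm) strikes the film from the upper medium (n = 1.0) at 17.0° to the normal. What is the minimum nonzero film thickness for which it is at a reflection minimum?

Ray reflecting at the top interface goes from n = 1.0 toward n = 2.05: a half-wave phase shift.
Bottom surface (2.05 → 1.48): reflection off a lower-index medium gives no phase shift.
Net: one phase inversion between the two reflected rays.
For minimum reflection here: 2 n t cos θ_r = m λ.
Snell's law: 1.0 sin 17.0° = 2.05 sin θ_r → sin θ_r = 0.143, cos θ_r = 0.990.
Minimum nonzero at m = 1: t = λ / (2 n cos θ_r) = 629 / (2 × 2.05 × 0.990) = 155 nm.

155 nm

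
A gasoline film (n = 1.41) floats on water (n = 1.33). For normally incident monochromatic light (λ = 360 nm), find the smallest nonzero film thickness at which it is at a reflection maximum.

At the upper boundary (n = 1.0 to n = 1.41) the reflected ray undergoes a half-wave phase shift.
At the lower boundary (n = 1.41 to n = 1.33) the reflected ray undergoes no phase shift.
The two reflections differ by half a wavelength.
So the condition for constructive reflection is 2 n t = (m + ½) λ.
Minimum at m = 0: t = λ / (4 n) = 360 / (4 × 1.41) = 63.8 nm.

63.8 nm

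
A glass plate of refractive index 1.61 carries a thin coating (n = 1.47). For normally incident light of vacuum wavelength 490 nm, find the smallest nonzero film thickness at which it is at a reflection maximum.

167 nm

Top surface (1.0 → 1.47): reflection off a higher-index medium gives a half-wave phase shift.
At the lower boundary (n = 1.47 to n = 1.61) the reflected ray undergoes a half-wave phase shift.
Zero or two π shifts → no net half-wave offset.
With no net inversion, constructive interference in reflection requires 2 n t = m λ.
Minimum nonzero at m = 1: t = λ / (2 n) = 490 / (2 × 1.47) = 167 nm.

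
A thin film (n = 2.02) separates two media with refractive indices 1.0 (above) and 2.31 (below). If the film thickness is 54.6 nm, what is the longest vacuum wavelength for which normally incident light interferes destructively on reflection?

441 nm

Top surface (1.0 → 2.02): reflection off a higher-index medium gives a half-wave phase shift.
Bottom surface (2.02 → 2.31): reflection off a higher-index medium gives a half-wave phase shift.
Zero or two π shifts → no net half-wave offset.
With no net inversion, destructive interference in reflection requires 2 n t = (m + ½) λ.
λ = 2 n t / (m + ½). The longest wavelength is m = 0: λ = 2 × 2.02 × 54.6 / 0.500 = 441 nm.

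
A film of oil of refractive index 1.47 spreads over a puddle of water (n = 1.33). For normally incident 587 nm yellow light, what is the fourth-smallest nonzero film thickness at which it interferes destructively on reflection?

At the upper boundary (n = 1.0 to n = 1.47) the reflected ray undergoes a half-wave phase shift.
Bottom surface (1.47 → 1.33): reflection off a lower-index medium gives no phase shift.
Exactly one π shift → a net half-wave offset.
With one net inversion, destructive interference in reflection requires 2 n t = m λ.
The fourth-smallest nonzero thickness corresponds to m = 4: t = m λ / (2 n) = 4.00 × 587 / (2 × 1.47) = 799 nm.

799 nm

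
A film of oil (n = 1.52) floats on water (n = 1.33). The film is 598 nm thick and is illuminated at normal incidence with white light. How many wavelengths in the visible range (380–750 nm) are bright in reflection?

3

Top surface (1.0 → 1.52): reflection off a higher-index medium gives a half-wave phase shift.
Ray reflecting at the bottom interface goes from n = 1.52 toward n = 1.33: no phase shift.
The two reflections differ by half a wavelength.
For maximum reflection here: 2 n t = (m + ½) λ.
λ = 2 n t / (m + ½) = 1818 / (m + ½) nm.
m=1: 1212 nm (IR); m=2: 727 nm (visible); m=3: 519 nm (visible); m=4: 404 nm (visible); m=5: 331 nm (UV).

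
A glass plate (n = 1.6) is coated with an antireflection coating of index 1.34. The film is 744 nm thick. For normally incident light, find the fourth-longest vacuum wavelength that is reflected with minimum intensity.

570 nm

Ray reflecting at the top interface goes from n = 1.0 toward n = 1.34: a half-wave phase shift.
At the lower boundary (n = 1.34 to n = 1.6) the reflected ray undergoes a half-wave phase shift.
The two reflections carry the same phase change, so no net offset.
With no net inversion, destructive interference in reflection requires 2 n t = (m + ½) λ.
λ = 2 n t / (m + ½). The fourth-longest wavelength is m = 3: λ = 2 × 1.34 × 744 / 3.50 = 570 nm.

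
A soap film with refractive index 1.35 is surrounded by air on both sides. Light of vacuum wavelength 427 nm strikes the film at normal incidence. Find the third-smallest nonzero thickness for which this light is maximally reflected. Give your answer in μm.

0.395 μm

At the upper boundary (n = 1.0 to n = 1.35) the reflected ray undergoes a half-wave phase shift.
Ray reflecting at the bottom interface goes from n = 1.35 toward n = 1.0: no phase shift.
Exactly one π shift → a net half-wave offset.
For strong reflection here: 2 n t = (m + ½) λ.
The third-smallest nonzero thickness corresponds to m = 2: t = (m + ½) λ / (2 n) = 2.50 × 427 / (2 × 1.35) = 395 nm.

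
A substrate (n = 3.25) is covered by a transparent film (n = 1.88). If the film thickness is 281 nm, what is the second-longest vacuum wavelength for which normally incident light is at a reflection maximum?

Ray reflecting at the top interface goes from n = 1.0 toward n = 1.88: a half-wave phase shift.
Bottom surface (1.88 → 3.25): reflection off a higher-index medium gives a half-wave phase shift.
Net: no relative phase inversion (both shifts match).
With no net inversion, constructive interference in reflection requires 2 n t = m λ.
λ = 2 n t / m. The second-longest wavelength is m = 2: λ = 2 × 1.88 × 281 / 2.00 = 528 nm.

528 nm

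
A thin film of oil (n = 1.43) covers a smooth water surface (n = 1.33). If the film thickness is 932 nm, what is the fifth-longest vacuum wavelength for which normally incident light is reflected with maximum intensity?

Top surface (1.0 → 1.43): reflection off a higher-index medium gives a half-wave phase shift.
Bottom surface (1.43 → 1.33): reflection off a lower-index medium gives no phase shift.
Exactly one π shift → a net half-wave offset.
So the condition for constructive reflection is 2 n t = (m + ½) λ.
λ = 2 n t / (m + ½). The fifth-longest wavelength is m = 4: λ = 2 × 1.43 × 932 / 4.50 = 592 nm.

592 nm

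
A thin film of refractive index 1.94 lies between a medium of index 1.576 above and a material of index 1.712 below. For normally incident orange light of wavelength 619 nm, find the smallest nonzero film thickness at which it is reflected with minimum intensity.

Top surface (1.576 → 1.94): reflection off a higher-index medium gives a half-wave phase shift.
Bottom surface (1.94 → 1.712): reflection off a lower-index medium gives no phase shift.
The two reflections differ by half a wavelength.
With one net inversion, destructive interference in reflection requires 2 n t = m λ.
Minimum nonzero at m = 1: t = λ / (2 n) = 619 / (2 × 1.94) = 160 nm.

160 nm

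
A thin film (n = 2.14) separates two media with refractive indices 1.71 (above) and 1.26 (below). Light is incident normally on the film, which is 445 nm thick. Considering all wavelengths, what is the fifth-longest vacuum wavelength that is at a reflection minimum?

381 nm

Ray reflecting at the top interface goes from n = 1.71 toward n = 2.14: a half-wave phase shift.
Ray reflecting at the bottom interface goes from n = 2.14 toward n = 1.26: no phase shift.
Exactly one π shift → a net half-wave offset.
With one net inversion, destructive interference in reflection requires 2 n t = m λ.
λ = 2 n t / m. The fifth-longest wavelength is m = 5: λ = 2 × 2.14 × 445 / 5.00 = 381 nm.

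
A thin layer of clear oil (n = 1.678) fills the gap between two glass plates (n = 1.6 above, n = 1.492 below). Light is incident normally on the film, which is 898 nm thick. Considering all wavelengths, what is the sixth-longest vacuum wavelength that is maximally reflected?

548 nm

At the upper boundary (n = 1.6 to n = 1.678) the reflected ray undergoes a half-wave phase shift.
Bottom surface (1.678 → 1.492): reflection off a lower-index medium gives no phase shift.
The two reflections differ by half a wavelength.
For strong reflection here: 2 n t = (m + ½) λ.
λ = 2 n t / (m + ½). The sixth-longest wavelength is m = 5: λ = 2 × 1.678 × 898 / 5.50 = 548 nm.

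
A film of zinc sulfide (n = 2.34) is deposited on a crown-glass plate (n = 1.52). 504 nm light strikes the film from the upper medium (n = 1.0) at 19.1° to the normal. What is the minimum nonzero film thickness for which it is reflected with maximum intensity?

At the upper boundary (n = 1.0 to n = 2.34) the reflected ray undergoes a half-wave phase shift.
Ray reflecting at the bottom interface goes from n = 2.34 toward n = 1.52: no phase shift.
The two reflections differ by half a wavelength.
So the condition for constructive reflection is 2 n t cos θ_r = (m + ½) λ.
Snell's law: 1.0 sin 19.1° = 2.34 sin θ_r → sin θ_r = 0.140, cos θ_r = 0.990.
Minimum at m = 0: t = λ / (4 n cos θ_r) = 504 / (4 × 2.34 × 0.990) = 54.4 nm.

54.4 nm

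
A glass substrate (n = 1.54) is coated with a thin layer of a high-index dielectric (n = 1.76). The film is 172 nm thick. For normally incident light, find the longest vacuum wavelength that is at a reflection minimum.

Top surface (1.0 → 1.76): reflection off a higher-index medium gives a half-wave phase shift.
Bottom surface (1.76 → 1.54): reflection off a lower-index medium gives no phase shift.
Exactly one π shift → a net half-wave offset.
For minimum reflection here: 2 n t = m λ.
λ = 2 n t / m. The longest wavelength is m = 1: λ = 2 × 1.76 × 172 / 1.00 = 605 nm.

605 nm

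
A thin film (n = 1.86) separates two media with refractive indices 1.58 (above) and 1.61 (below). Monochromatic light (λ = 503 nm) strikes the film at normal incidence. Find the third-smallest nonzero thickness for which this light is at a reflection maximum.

At the upper boundary (n = 1.58 to n = 1.86) the reflected ray undergoes a half-wave phase shift.
Bottom surface (1.86 → 1.61): reflection off a lower-index medium gives no phase shift.
The two reflections differ by half a wavelength.
So the condition for constructive reflection is 2 n t = (m + ½) λ.
The third-smallest nonzero thickness corresponds to m = 2: t = (m + ½) λ / (2 n) = 2.50 × 503 / (2 × 1.86) = 338 nm.

338 nm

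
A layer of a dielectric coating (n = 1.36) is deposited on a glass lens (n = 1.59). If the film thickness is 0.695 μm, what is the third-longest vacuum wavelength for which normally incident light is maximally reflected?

630 nm

At the upper boundary (n = 1.0 to n = 1.36) the reflected ray undergoes a half-wave phase shift.
At the lower boundary (n = 1.36 to n = 1.59) the reflected ray undergoes a half-wave phase shift.
The two reflections carry the same phase change, so no net offset.
With no net inversion, constructive interference in reflection requires 2 n t = m λ.
λ = 2 n t / m. The third-longest wavelength is m = 3: λ = 2 × 1.36 × 695 / 3.00 = 630 nm.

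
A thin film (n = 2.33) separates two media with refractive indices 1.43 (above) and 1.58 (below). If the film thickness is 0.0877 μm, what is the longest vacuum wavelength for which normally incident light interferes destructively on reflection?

Ray reflecting at the top interface goes from n = 1.43 toward n = 2.33: a half-wave phase shift.
Ray reflecting at the bottom interface goes from n = 2.33 toward n = 1.58: no phase shift.
Exactly one π shift → a net half-wave offset.
So the condition for destructive reflection is 2 n t = m λ.
λ = 2 n t / m. The longest wavelength is m = 1: λ = 2 × 2.33 × 87.7 / 1.00 = 409 nm.

409 nm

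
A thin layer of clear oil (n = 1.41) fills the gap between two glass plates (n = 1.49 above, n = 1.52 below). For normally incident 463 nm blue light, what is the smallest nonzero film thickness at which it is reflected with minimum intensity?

164 nm

Top surface (1.49 → 1.41): reflection off a lower-index medium gives no phase shift.
Bottom surface (1.41 → 1.52): reflection off a higher-index medium gives a half-wave phase shift.
The two reflections differ by half a wavelength.
For dark reflection here: 2 n t = m λ.
The smallest nonzero thickness corresponds to m = 1: t = m λ / (2 n) = 1.00 × 463 / (2 × 1.41) = 164 nm.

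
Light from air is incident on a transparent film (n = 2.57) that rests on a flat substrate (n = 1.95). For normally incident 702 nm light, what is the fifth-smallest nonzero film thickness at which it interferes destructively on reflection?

683 nm

At the upper boundary (n = 1.0 to n = 2.57) the reflected ray undergoes a half-wave phase shift.
Bottom surface (2.57 → 1.95): reflection off a lower-index medium gives no phase shift.
Net: one phase inversion between the two reflected rays.
For weak reflection here: 2 n t = m λ.
The fifth-smallest nonzero thickness corresponds to m = 5: t = m λ / (2 n) = 5.00 × 702 / (2 × 2.57) = 683 nm.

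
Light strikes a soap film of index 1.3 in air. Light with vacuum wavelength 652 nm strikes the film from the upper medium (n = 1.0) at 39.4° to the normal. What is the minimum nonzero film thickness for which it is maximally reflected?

144 nm

At the upper boundary (n = 1.0 to n = 1.3) the reflected ray undergoes a half-wave phase shift.
Ray reflecting at the bottom interface goes from n = 1.3 toward n = 1.0: no phase shift.
The two reflections differ by half a wavelength.
For bright reflection here: 2 n t cos θ_r = (m + ½) λ.
Snell's law: 1.0 sin 39.4° = 1.3 sin θ_r → sin θ_r = 0.488, cos θ_r = 0.873.
Minimum at m = 0: t = λ / (4 n cos θ_r) = 652 / (4 × 1.3 × 0.873) = 144 nm.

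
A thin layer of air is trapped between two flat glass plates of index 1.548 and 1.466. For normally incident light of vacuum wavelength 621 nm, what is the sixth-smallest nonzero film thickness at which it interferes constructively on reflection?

At the upper boundary (n = 1.548 to n = 1.0) the reflected ray undergoes no phase shift.
At the lower boundary (n = 1.0 to n = 1.466) the reflected ray undergoes a half-wave phase shift.
Net: one phase inversion between the two reflected rays.
So the condition for constructive reflection is 2 n t = (m + ½) λ.
The sixth-smallest nonzero thickness corresponds to m = 5: t = (m + ½) λ / (2 n) = 5.50 × 621 / (2 × 1.0) = 1708 nm.

1708 nm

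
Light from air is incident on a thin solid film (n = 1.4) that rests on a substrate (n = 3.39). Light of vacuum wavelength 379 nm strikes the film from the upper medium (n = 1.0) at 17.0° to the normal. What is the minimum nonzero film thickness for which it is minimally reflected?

Ray reflecting at the top interface goes from n = 1.0 toward n = 1.4: a half-wave phase shift.
At the lower boundary (n = 1.4 to n = 3.39) the reflected ray undergoes a half-wave phase shift.
The two reflections carry the same phase change, so no net offset.
So the condition for destructive reflection is 2 n t cos θ_r = (m + ½) λ.
Snell's law: 1.0 sin 17.0° = 1.4 sin θ_r → sin θ_r = 0.209, cos θ_r = 0.978.
Minimum at m = 0: t = λ / (4 n cos θ_r) = 379 / (4 × 1.4 × 0.978) = 69.2 nm.

69.2 nm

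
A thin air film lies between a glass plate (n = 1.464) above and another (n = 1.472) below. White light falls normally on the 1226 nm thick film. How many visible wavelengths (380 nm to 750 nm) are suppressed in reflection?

Top surface (1.464 → 1.0): reflection off a lower-index medium gives no phase shift.
Ray reflecting at the bottom interface goes from n = 1.0 toward n = 1.472: a half-wave phase shift.
The two reflections differ by half a wavelength.
For weak reflection here: 2 n t = m λ.
λ = 2 n t / m = 2452 / m nm.
m=3: 817 nm (IR); m=4: 613 nm (visible); m=5: 490 nm (visible); m=6: 409 nm (visible); m=7: 350 nm (UV).

3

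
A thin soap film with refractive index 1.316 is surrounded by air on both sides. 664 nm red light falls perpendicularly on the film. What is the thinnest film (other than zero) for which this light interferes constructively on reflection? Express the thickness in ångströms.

Ray reflecting at the top interface goes from n = 1.0 toward n = 1.316: a half-wave phase shift.
Ray reflecting at the bottom interface goes from n = 1.316 toward n = 1.0: no phase shift.
The two reflections differ by half a wavelength.
So the condition for constructive reflection is 2 n t = (m + ½) λ.
Minimum at m = 0: t = λ / (4 n) = 664 / (4 × 1.316) = 126 nm.

1261 Å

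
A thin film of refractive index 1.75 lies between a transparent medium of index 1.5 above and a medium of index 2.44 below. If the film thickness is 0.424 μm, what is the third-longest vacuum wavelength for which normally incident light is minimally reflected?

Ray reflecting at the top interface goes from n = 1.5 toward n = 1.75: a half-wave phase shift.
At the lower boundary (n = 1.75 to n = 2.44) the reflected ray undergoes a half-wave phase shift.
The two reflections carry the same phase change, so no net offset.
With no net inversion, destructive interference in reflection requires 2 n t = (m + ½) λ.
λ = 2 n t / (m + ½). The third-longest wavelength is m = 2: λ = 2 × 1.75 × 424 / 2.50 = 594 nm.

594 nm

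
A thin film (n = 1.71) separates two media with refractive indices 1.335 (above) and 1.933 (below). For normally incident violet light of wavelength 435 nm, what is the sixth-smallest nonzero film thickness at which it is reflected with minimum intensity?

700 nm

At the upper boundary (n = 1.335 to n = 1.71) the reflected ray undergoes a half-wave phase shift.
Bottom surface (1.71 → 1.933): reflection off a higher-index medium gives a half-wave phase shift.
Zero or two π shifts → no net half-wave offset.
For weak reflection here: 2 n t = (m + ½) λ.
The sixth-smallest nonzero thickness corresponds to m = 5: t = (m + ½) λ / (2 n) = 5.50 × 435 / (2 × 1.71) = 700 nm.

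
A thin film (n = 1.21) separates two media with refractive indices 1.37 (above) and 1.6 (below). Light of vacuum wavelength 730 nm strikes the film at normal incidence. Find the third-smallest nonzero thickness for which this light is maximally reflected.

Ray reflecting at the top interface goes from n = 1.37 toward n = 1.21: no phase shift.
Bottom surface (1.21 → 1.6): reflection off a higher-index medium gives a half-wave phase shift.
The two reflections differ by half a wavelength.
For maximum reflection here: 2 n t = (m + ½) λ.
The third-smallest nonzero thickness corresponds to m = 2: t = (m + ½) λ / (2 n) = 2.50 × 730 / (2 × 1.21) = 754 nm.

754 nm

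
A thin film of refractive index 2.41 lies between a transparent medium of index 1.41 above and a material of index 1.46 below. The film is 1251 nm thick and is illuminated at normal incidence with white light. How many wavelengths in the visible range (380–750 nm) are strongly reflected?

8

At the upper boundary (n = 1.41 to n = 2.41) the reflected ray undergoes a half-wave phase shift.
At the lower boundary (n = 2.41 to n = 1.46) the reflected ray undergoes no phase shift.
Net: one phase inversion between the two reflected rays.
For maximum reflection here: 2 n t = (m + ½) λ.
λ = 2 n t / (m + ½) = 6030 / (m + ½) nm.
m=7: 804 nm (IR); m=8: 709 nm (visible); m=9: 635 nm (visible); m=10: 574 nm (visible); m=11: 524 nm (visible); m=12: 482 nm (visible); m=13: 447 nm (visible); m=14: 416 nm (visible); m=15: 389 nm (visible); m=16: 365 nm (UV).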